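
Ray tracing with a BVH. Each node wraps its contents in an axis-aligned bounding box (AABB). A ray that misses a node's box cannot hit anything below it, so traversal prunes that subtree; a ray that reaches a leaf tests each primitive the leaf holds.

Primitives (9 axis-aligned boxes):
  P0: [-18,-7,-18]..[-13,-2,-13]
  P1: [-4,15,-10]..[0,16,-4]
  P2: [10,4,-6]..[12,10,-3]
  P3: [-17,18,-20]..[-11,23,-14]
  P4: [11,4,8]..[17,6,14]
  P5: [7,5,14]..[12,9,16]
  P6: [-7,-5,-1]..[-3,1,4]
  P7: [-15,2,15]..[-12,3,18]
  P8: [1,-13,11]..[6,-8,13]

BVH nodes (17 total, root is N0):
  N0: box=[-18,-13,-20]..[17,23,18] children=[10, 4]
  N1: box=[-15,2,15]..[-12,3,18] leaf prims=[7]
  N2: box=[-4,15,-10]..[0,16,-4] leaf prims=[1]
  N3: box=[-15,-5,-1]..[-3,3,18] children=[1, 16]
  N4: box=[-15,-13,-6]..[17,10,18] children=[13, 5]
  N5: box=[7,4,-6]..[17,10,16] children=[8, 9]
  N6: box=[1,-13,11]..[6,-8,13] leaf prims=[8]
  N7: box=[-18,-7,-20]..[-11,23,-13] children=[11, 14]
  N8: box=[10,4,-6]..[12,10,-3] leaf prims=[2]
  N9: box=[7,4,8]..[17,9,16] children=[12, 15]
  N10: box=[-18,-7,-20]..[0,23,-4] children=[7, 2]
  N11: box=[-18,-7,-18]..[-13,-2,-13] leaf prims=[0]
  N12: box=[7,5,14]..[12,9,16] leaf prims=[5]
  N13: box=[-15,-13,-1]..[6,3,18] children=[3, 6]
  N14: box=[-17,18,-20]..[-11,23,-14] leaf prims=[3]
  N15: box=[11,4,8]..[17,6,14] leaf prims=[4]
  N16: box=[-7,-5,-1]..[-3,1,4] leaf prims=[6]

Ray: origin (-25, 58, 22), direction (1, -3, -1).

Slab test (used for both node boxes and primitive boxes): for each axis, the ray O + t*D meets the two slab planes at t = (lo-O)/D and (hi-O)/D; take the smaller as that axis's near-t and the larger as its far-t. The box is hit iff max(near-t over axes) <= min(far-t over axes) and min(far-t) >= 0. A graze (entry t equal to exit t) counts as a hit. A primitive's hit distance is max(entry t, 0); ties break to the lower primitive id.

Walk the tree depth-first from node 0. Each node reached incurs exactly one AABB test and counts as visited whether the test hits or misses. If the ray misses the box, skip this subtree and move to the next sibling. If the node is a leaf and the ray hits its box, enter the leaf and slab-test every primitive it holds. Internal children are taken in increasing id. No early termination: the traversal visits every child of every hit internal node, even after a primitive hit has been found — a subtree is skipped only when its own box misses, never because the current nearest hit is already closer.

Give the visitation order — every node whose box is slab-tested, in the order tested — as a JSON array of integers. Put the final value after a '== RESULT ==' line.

Walk:
N0 x:[7,42] y:[35/3,71/3] z:[4,42] -> hit [35/3,71/3], descend [4, 10]
  N4 x:[10,42] y:[16,71/3] z:[4,28] -> hit [16,71/3], descend [5, 13]
    N5 x:[32,42] y:[16,18] z:[6,28] -> miss, prune
    N13 x:[10,31] y:[55/3,71/3] z:[4,23] -> hit [55/3,23], descend [3, 6]
      N3 x:[10,22] y:[55/3,21] z:[4,23] -> hit [55/3,21], descend [1, 16]
        N1 x:[10,13] y:[55/3,56/3] z:[4,7] -> miss, prune
        N16 x:[18,22] y:[19,21] z:[18,23] -> hit [19,21] leaf, test {P6@t=19}
      N6 x:[26,31] y:[22,71/3] z:[9,11] -> miss, prune
  N10 x:[7,25] y:[35/3,65/3] z:[26,42] -> miss, prune

Visited [0, 4, 5, 13, 3, 1, 16, 6, 10]. Tests: 9 box, 1 leaf. Nearest: P6.

== RESULT ==
[0, 4, 5, 13, 3, 1, 16, 6, 10]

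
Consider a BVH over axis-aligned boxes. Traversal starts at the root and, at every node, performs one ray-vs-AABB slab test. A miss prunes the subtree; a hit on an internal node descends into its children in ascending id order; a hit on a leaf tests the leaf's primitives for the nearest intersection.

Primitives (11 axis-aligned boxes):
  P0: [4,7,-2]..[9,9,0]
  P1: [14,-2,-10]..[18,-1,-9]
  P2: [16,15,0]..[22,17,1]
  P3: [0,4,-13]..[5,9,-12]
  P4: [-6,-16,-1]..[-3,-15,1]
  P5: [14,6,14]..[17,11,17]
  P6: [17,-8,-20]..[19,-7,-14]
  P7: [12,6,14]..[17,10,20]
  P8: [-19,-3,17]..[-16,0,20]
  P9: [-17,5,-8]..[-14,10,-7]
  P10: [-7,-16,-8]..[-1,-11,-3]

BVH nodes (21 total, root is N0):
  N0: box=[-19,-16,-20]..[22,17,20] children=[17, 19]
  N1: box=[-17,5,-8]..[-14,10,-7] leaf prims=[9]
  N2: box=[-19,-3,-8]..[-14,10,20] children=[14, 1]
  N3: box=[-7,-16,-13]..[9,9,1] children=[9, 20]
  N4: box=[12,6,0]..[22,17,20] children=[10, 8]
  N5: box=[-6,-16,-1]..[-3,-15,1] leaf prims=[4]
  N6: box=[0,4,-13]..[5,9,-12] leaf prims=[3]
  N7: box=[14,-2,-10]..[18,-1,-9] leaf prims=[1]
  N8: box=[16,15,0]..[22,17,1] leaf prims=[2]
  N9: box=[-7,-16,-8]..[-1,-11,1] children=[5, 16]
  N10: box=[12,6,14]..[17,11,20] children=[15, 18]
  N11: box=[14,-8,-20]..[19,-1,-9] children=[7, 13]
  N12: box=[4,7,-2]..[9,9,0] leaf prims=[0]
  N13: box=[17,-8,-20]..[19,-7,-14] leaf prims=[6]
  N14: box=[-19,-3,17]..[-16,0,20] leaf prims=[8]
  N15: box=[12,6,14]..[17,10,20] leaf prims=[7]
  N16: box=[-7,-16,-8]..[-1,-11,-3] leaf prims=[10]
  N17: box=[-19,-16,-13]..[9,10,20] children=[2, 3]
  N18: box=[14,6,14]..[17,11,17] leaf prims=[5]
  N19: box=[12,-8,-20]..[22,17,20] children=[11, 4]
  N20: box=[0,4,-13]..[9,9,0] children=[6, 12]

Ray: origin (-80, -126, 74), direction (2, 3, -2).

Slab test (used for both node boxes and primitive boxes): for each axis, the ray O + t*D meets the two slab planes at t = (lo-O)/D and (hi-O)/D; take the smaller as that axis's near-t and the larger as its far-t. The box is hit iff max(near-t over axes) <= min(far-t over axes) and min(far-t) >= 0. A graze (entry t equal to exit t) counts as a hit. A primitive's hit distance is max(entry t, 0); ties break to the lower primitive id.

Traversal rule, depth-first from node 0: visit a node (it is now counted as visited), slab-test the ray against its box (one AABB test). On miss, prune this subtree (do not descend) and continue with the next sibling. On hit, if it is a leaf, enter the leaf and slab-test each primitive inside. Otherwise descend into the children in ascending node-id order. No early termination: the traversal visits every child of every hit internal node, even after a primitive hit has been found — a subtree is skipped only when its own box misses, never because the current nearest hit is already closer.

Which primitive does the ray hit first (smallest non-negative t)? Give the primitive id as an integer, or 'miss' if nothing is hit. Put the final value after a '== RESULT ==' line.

Walk:
N0 x:[61/2,51] y:[110/3,143/3] z:[27,47] -> hit [110/3,47], descend [17, 19]
  N17 x:[61/2,89/2] y:[110/3,136/3] z:[27,87/2] -> hit [110/3,87/2], descend [2, 3]
    N2 x:[61/2,33] y:[41,136/3] z:[27,41] -> miss, prune
    N3 x:[73/2,89/2] y:[110/3,45] z:[73/2,87/2] -> hit [110/3,87/2], descend [9, 20]
      N9 x:[73/2,79/2] y:[110/3,115/3] z:[73/2,41] -> hit [110/3,115/3], descend [5, 16]
        N5 x:[37,77/2] y:[110/3,37] z:[73/2,75/2] -> hit [37,37] leaf, test {P4@t=37}
        N16 x:[73/2,79/2] y:[110/3,115/3] z:[77/2,41] -> miss, prune
      N20 x:[40,89/2] y:[130/3,45] z:[37,87/2] -> hit [130/3,87/2], descend [6, 12]
        N6 x:[40,85/2] y:[130/3,45] z:[43,87/2] -> miss, prune
        N12 x:[42,89/2] y:[133/3,45] z:[37,38] -> miss, prune
  N19 x:[46,51] y:[118/3,143/3] z:[27,47] -> hit [46,47], descend [4, 11]
    N4 x:[46,51] y:[44,143/3] z:[27,37] -> miss, prune
    N11 x:[47,99/2] y:[118/3,125/3] z:[83/2,47] -> miss, prune

Summary -> nodes [0, 17, 2, 3, 9, 5, 16, 20, 6, 12, 19, 4, 11]; box-tests=13; leaf-entries=1; first=P4

== RESULT ==
4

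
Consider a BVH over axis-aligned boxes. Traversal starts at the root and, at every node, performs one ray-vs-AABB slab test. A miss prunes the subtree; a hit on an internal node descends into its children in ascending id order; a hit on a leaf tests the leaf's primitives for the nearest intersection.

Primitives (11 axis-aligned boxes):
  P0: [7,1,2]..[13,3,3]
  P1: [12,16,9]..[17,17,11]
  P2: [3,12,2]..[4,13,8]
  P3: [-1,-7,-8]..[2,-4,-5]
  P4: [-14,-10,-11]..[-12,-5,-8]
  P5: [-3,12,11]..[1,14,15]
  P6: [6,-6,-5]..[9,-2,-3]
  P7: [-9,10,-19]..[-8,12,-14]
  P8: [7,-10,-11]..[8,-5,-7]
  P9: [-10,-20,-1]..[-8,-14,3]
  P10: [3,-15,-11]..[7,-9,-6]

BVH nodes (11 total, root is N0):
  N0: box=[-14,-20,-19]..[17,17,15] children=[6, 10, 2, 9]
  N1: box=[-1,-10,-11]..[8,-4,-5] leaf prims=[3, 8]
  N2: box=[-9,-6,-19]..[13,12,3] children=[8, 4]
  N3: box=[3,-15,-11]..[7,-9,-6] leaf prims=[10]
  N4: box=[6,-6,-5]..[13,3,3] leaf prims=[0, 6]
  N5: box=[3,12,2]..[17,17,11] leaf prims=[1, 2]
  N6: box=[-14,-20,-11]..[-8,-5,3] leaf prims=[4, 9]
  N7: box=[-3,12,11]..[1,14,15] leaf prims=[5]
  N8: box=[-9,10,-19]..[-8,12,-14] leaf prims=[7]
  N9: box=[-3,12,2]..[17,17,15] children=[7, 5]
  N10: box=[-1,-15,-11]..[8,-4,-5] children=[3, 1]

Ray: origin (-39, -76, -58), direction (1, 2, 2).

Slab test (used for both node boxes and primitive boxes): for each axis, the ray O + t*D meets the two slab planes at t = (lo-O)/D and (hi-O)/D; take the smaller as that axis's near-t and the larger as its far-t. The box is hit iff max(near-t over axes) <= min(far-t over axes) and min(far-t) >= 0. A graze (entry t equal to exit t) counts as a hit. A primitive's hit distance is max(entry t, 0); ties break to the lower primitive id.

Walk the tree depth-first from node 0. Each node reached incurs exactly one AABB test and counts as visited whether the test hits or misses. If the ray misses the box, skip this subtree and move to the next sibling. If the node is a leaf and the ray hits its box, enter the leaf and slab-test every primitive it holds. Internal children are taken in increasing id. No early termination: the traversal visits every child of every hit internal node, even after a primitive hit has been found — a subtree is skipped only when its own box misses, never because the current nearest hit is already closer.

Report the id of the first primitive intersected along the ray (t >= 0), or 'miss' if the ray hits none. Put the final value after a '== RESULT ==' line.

Walk:
N0 x:[25,56] y:[28,93/2] z:[39/2,73/2] -> hit [28,73/2], descend [2, 6, 9, 10]
  N2 x:[30,52] y:[35,44] z:[39/2,61/2] -> miss, prune
  N6 x:[25,31] y:[28,71/2] z:[47/2,61/2] -> hit [28,61/2] leaf, test {P4(miss), P9@t=29}
  N9 x:[36,56] y:[44,93/2] z:[30,73/2] -> miss, prune
  N10 x:[38,47] y:[61/2,36] z:[47/2,53/2] -> miss, prune

5 AABB tests over nodes [0, 2, 6, 9, 10]; 1 leaf entered; closest P9.

== RESULT ==
9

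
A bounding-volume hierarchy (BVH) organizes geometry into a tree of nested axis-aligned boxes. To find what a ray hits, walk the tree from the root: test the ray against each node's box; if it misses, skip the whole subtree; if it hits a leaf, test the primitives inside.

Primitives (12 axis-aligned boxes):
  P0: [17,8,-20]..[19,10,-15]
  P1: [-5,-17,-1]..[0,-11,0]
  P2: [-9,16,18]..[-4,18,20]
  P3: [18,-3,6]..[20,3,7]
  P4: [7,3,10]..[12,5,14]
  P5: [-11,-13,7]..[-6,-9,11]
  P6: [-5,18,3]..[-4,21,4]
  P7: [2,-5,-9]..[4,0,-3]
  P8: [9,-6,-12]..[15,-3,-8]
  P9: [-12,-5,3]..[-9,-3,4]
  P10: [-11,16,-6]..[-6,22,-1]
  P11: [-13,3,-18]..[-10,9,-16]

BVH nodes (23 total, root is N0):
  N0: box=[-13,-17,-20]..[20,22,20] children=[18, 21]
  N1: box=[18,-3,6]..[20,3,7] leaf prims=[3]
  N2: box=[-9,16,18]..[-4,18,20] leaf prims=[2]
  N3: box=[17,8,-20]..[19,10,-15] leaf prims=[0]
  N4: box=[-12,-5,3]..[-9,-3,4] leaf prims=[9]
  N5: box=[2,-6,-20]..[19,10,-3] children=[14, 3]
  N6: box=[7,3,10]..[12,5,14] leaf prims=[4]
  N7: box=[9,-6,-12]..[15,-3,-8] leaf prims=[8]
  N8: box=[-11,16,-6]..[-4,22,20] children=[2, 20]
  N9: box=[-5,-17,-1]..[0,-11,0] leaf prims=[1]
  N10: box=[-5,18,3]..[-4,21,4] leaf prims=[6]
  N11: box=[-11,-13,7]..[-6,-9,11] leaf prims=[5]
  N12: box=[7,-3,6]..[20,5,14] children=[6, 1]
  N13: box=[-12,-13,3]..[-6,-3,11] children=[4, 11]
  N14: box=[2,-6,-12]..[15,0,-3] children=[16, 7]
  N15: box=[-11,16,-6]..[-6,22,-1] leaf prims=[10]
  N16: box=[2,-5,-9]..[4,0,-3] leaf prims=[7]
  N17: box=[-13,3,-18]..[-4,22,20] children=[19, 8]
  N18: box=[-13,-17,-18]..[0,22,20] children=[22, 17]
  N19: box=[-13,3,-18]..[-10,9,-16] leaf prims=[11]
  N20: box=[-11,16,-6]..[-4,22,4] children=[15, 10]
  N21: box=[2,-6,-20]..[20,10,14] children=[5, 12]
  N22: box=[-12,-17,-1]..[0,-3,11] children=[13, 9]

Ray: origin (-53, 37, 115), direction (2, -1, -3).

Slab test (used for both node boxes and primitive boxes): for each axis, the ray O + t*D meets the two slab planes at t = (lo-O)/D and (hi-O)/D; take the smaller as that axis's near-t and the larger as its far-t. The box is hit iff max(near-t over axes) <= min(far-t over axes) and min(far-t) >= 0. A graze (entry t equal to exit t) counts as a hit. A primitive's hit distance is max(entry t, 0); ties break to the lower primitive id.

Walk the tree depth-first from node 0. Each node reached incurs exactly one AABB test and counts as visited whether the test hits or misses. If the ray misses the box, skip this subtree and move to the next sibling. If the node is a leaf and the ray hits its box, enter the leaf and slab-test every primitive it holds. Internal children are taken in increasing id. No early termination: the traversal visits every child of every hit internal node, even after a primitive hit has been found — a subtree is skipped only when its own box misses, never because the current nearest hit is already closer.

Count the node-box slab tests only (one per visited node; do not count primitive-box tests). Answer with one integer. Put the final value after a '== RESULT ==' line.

Traverse from the root:
N0 x:[20,73/2] y:[15,54] z:[95/3,45] -> hit [95/3,73/2], descend [18, 21]
  N18 x:[20,53/2] y:[15,54] z:[95/3,133/3] -> miss, prune
  N21 x:[55/2,73/2] y:[27,43] z:[101/3,45] -> hit [101/3,73/2], descend [5, 12]
    N5 x:[55/2,36] y:[27,43] z:[118/3,45] -> miss, prune
    N12 x:[30,73/2] y:[32,40] z:[101/3,109/3] -> hit [101/3,109/3], descend [1, 6]
      N1 x:[71/2,73/2] y:[34,40] z:[36,109/3] -> hit [36,109/3] leaf, test {P3@t=36}
      N6 x:[30,65/2] y:[32,34] z:[101/3,35] -> miss, prune

order=[0, 18, 21, 5, 12, 1, 6]  |boxes|=7  |leaves|=1  hit=P3

== RESULT ==
7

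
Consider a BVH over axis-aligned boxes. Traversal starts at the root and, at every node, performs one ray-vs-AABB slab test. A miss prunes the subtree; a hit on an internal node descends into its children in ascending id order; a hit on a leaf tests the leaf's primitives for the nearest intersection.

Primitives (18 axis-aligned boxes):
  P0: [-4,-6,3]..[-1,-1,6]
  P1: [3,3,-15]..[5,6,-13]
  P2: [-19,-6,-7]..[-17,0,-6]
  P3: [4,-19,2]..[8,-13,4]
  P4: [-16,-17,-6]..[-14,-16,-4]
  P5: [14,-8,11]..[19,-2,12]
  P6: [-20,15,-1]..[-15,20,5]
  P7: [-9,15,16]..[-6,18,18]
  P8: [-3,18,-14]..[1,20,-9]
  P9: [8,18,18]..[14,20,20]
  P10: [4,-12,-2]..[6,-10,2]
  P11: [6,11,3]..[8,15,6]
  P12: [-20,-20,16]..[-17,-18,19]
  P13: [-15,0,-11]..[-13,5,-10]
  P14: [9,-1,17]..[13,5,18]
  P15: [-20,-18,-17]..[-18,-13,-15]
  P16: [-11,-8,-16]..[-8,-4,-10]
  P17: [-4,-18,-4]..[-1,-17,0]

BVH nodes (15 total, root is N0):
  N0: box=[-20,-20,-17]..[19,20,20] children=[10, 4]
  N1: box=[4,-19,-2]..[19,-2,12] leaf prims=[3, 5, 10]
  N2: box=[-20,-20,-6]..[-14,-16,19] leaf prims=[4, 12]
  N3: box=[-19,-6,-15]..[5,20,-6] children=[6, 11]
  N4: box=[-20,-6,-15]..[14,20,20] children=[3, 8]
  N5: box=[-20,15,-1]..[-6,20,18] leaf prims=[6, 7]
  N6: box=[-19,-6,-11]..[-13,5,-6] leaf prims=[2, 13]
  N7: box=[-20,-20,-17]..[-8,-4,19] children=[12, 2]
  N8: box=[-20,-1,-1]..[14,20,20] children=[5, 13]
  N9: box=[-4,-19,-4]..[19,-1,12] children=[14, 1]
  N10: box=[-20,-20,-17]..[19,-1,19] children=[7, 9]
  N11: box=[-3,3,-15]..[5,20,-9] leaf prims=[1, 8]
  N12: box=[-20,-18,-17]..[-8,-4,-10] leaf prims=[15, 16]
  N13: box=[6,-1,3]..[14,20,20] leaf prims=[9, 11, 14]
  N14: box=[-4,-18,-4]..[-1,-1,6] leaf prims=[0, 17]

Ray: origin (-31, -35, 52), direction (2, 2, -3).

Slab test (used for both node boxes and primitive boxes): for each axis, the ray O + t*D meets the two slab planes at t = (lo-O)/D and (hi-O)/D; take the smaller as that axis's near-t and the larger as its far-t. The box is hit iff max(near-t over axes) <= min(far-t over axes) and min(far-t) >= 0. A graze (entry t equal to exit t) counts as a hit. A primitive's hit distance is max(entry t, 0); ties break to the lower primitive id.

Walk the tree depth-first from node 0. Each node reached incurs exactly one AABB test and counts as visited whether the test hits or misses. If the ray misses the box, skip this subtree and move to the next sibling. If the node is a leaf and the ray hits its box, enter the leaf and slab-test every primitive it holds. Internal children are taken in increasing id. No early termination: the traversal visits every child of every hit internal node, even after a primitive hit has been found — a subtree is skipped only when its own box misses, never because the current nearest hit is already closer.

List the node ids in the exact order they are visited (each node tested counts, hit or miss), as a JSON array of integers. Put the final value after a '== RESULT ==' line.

Traverse from the root:
N0 x:[11/2,25] y:[15/2,55/2] z:[32/3,23] -> hit [32/3,23], descend [4, 10]
  N4 x:[11/2,45/2] y:[29/2,55/2] z:[32/3,67/3] -> hit [29/2,67/3], descend [3, 8]
    N3 x:[6,18] y:[29/2,55/2] z:[58/3,67/3] -> miss, prune
    N8 x:[11/2,45/2] y:[17,55/2] z:[32/3,53/3] -> hit [17,53/3], descend [5, 13]
      N5 x:[11/2,25/2] y:[25,55/2] z:[34/3,53/3] -> miss, prune
      N13 x:[37/2,45/2] y:[17,55/2] z:[32/3,49/3] -> miss, prune
  N10 x:[11/2,25] y:[15/2,17] z:[11,23] -> hit [11,17], descend [7, 9]
    N7 x:[11/2,23/2] y:[15/2,31/2] z:[11,23] -> hit [11,23/2], descend [2, 12]
      N2 x:[11/2,17/2] y:[15/2,19/2] z:[11,58/3] -> miss, prune
      N12 x:[11/2,23/2] y:[17/2,31/2] z:[62/3,23] -> miss, prune
    N9 x:[27/2,25] y:[8,17] z:[40/3,56/3] -> hit [27/2,17], descend [1, 14]
      N1 x:[35/2,25] y:[8,33/2] z:[40/3,18] -> miss, prune
      N14 x:[27/2,15] y:[17/2,17] z:[46/3,56/3] -> miss, prune

13 AABB tests over nodes [0, 4, 3, 8, 5, 13, 10, 7, 2, 12, 9, 1, 14]; 0 leaves entered; closest miss.

== RESULT ==
[0, 4, 3, 8, 5, 13, 10, 7, 2, 12, 9, 1, 14]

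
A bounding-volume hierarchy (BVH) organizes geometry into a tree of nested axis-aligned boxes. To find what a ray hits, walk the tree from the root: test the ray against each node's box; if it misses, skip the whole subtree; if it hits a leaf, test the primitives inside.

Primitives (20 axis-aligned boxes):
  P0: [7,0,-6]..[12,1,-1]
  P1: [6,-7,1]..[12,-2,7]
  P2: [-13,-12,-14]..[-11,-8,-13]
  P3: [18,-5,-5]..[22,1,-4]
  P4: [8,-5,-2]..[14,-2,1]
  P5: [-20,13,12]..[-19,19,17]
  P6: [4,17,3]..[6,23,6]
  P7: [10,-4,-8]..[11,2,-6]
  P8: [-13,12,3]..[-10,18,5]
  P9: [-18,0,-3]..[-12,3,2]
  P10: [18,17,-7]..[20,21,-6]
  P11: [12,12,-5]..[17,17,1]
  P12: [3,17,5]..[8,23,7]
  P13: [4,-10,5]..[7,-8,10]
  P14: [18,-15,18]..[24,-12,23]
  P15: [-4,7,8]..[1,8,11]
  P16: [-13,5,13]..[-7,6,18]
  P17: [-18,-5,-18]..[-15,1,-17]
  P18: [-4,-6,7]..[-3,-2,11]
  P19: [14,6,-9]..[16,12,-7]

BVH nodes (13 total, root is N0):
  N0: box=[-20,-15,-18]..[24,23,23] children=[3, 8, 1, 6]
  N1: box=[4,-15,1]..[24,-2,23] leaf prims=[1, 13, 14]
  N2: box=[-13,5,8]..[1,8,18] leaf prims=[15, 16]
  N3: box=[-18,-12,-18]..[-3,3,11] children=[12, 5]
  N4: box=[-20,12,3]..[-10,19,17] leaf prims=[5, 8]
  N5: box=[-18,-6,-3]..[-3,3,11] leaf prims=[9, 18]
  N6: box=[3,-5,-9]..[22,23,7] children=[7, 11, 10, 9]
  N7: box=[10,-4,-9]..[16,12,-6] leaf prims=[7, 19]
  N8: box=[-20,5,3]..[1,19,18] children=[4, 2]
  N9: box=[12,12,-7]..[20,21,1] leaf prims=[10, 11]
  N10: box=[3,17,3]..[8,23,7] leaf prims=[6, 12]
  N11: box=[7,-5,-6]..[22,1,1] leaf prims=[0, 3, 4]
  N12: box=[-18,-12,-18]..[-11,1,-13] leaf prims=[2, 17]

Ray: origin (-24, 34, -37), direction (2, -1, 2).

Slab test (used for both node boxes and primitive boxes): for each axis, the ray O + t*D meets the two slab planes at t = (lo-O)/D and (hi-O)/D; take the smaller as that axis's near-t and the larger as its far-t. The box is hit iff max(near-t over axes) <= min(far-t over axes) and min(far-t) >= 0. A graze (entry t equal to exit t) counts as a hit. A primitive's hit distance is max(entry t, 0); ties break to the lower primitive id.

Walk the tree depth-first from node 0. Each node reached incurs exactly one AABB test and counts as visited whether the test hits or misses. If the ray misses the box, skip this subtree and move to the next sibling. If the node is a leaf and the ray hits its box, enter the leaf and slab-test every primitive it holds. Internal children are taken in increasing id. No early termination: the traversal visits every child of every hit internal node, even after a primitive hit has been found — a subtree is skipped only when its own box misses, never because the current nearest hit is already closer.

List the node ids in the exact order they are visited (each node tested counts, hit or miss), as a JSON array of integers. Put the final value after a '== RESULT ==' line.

Trace the traversal:
N0 x:[2,24] y:[11,49] z:[19/2,30] -> hit [11,24], descend [1, 3, 6, 8]
  N1 x:[14,24] y:[36,49] z:[19,30] -> miss, prune
  N3 x:[3,21/2] y:[31,46] z:[19/2,24] -> miss, prune
  N6 x:[27/2,23] y:[11,39] z:[14,22] -> hit [14,22], descend [7, 9, 10, 11]
    N7 x:[17,20] y:[22,38] z:[14,31/2] -> miss, prune
    N9 x:[18,22] y:[13,22] z:[15,19] -> hit [18,19] leaf, test {P10(miss), P11@t=18}
    N10 x:[27/2,16] y:[11,17] z:[20,22] -> miss, prune
    N11 x:[31/2,23] y:[33,39] z:[31/2,19] -> miss, prune
  N8 x:[2,25/2] y:[15,29] z:[20,55/2] -> miss, prune

order=[0, 1, 3, 6, 7, 9, 10, 11, 8]  |boxes|=9  |leaves|=1  hit=P11

== RESULT ==
[0, 1, 3, 6, 7, 9, 10, 11, 8]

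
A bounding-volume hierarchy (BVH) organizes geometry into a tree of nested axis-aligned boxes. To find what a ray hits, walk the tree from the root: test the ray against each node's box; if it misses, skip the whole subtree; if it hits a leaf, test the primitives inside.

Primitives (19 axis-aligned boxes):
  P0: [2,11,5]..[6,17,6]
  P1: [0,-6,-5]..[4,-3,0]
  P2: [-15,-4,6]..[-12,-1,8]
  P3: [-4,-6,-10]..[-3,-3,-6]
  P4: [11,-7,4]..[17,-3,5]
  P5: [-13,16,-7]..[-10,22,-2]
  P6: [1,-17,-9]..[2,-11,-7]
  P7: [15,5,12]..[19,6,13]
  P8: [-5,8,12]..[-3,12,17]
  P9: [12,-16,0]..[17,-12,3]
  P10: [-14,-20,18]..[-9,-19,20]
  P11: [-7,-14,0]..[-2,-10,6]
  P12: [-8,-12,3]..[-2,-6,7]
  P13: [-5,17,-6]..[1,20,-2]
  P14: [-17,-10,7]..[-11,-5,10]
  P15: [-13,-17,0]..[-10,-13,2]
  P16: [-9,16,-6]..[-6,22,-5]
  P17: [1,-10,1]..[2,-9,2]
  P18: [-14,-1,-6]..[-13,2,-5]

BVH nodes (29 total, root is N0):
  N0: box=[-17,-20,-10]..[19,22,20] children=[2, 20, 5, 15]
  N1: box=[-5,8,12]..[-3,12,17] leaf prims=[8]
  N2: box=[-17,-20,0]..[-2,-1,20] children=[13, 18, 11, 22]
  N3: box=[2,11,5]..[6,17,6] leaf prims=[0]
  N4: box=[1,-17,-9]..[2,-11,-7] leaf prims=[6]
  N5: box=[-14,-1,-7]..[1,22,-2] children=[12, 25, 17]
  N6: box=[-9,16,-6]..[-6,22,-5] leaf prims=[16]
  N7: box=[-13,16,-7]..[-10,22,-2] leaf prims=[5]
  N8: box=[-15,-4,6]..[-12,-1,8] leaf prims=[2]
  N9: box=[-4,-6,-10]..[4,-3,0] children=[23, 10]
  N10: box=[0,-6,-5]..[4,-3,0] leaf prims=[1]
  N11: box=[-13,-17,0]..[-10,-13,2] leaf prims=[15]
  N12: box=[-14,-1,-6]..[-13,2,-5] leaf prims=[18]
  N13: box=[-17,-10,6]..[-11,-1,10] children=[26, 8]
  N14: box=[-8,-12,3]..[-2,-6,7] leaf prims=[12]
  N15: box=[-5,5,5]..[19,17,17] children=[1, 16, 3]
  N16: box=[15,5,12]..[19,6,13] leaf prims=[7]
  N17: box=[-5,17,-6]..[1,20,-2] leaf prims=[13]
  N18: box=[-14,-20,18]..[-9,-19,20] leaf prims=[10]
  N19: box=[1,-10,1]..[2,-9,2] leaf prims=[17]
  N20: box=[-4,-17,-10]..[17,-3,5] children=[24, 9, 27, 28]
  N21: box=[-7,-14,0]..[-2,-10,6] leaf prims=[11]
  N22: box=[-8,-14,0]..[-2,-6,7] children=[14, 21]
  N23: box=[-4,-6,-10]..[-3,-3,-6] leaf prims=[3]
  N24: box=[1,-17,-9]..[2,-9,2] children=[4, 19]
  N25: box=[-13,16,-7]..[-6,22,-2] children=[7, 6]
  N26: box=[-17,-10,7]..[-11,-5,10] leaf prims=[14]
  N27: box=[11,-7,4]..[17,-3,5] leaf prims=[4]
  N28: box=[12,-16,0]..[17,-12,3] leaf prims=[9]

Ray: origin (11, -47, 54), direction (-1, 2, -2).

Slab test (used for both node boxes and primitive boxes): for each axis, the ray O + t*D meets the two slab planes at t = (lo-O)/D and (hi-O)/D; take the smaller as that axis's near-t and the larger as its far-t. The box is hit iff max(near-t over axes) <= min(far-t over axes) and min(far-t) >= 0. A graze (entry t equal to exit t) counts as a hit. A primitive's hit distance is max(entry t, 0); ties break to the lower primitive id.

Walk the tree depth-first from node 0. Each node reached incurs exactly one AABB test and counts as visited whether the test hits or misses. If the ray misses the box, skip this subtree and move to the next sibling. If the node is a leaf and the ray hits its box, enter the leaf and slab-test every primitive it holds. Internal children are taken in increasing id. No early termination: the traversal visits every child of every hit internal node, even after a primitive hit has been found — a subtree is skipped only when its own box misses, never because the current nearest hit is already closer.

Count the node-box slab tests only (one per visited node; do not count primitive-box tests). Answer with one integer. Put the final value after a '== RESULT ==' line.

Walk:
N0 x:[-8,28] y:[27/2,69/2] z:[17,32] -> hit [17,28], descend [2, 5, 15, 20]
  N2 x:[13,28] y:[27/2,23] z:[17,27] -> hit [17,23], descend [11, 13, 18, 22]
    N11 x:[21,24] y:[15,17] z:[26,27] -> miss, prune
    N13 x:[22,28] y:[37/2,23] z:[22,24] -> hit [22,23], descend [8, 26]
      N8 x:[23,26] y:[43/2,23] z:[23,24] -> hit [23,23] leaf, test {P2@t=23}
      N26 x:[22,28] y:[37/2,21] z:[22,47/2] -> miss, prune
    N18 x:[20,25] y:[27/2,14] z:[17,18] -> miss, prune
    N22 x:[13,19] y:[33/2,41/2] z:[47/2,27] -> miss, prune
  N5 x:[10,25] y:[23,69/2] z:[28,61/2] -> miss, prune
  N15 x:[-8,16] y:[26,32] z:[37/2,49/2] -> miss, prune
  N20 x:[-6,15] y:[15,22] z:[49/2,32] -> miss, prune

11 AABB tests over nodes [0, 2, 11, 13, 8, 26, 18, 22, 5, 15, 20]; 1 leaf entered; closest P2.

== RESULT ==
11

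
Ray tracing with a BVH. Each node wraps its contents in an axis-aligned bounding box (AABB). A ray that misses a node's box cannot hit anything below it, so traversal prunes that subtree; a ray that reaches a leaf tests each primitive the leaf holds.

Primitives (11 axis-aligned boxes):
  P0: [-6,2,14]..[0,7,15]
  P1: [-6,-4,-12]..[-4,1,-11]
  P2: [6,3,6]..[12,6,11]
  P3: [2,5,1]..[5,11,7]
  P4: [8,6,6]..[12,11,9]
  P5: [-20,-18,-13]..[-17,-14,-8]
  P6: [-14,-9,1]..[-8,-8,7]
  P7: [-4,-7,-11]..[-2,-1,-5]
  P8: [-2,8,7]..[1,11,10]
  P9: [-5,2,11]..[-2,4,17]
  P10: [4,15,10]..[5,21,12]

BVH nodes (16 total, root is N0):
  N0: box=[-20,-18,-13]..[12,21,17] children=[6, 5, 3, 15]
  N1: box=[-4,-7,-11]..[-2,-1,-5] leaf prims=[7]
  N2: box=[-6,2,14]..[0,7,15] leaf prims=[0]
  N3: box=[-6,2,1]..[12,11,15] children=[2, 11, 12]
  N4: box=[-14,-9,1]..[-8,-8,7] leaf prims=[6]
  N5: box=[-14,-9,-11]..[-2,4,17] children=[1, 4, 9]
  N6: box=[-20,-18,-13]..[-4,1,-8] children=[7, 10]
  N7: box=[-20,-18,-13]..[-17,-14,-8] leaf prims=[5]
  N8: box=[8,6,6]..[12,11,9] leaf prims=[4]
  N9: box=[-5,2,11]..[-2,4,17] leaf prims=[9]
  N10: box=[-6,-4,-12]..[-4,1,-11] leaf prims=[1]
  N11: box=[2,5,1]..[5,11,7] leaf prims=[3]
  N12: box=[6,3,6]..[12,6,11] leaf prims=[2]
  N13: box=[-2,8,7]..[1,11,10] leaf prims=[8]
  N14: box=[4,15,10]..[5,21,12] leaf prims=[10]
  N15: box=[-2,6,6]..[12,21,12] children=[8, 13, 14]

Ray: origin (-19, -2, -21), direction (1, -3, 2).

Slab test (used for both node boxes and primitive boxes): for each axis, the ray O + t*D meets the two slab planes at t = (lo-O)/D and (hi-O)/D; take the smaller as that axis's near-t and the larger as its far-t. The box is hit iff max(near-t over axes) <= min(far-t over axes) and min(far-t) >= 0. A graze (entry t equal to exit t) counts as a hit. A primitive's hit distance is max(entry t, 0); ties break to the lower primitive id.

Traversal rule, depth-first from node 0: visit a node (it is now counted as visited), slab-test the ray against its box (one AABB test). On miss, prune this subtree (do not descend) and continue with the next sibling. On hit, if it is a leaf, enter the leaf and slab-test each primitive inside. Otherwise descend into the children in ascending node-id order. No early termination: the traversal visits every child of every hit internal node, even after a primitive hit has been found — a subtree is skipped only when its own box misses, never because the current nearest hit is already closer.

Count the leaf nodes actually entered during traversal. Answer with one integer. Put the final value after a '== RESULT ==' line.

Traverse from the root:
N0 x:[-1,31] y:[-23/3,16/3] z:[4,19] -> hit [4,16/3], descend [3, 5, 6, 15]
  N3 x:[13,31] y:[-13/3,-4/3] z:[11,18] -> miss, prune
  N5 x:[5,17] y:[-2,7/3] z:[5,19] -> miss, prune
  N6 x:[-1,15] y:[-1,16/3] z:[4,13/2] -> hit [4,16/3], descend [7, 10]
    N7 x:[-1,2] y:[4,16/3] z:[4,13/2] -> miss, prune
    N10 x:[13,15] y:[-1,2/3] z:[9/2,5] -> miss, prune
  N15 x:[17,31] y:[-23/3,-8/3] z:[27/2,33/2] -> miss, prune

7 AABB tests over nodes [0, 3, 5, 6, 7, 10, 15]; 0 leaves entered; closest miss.

== RESULT ==
0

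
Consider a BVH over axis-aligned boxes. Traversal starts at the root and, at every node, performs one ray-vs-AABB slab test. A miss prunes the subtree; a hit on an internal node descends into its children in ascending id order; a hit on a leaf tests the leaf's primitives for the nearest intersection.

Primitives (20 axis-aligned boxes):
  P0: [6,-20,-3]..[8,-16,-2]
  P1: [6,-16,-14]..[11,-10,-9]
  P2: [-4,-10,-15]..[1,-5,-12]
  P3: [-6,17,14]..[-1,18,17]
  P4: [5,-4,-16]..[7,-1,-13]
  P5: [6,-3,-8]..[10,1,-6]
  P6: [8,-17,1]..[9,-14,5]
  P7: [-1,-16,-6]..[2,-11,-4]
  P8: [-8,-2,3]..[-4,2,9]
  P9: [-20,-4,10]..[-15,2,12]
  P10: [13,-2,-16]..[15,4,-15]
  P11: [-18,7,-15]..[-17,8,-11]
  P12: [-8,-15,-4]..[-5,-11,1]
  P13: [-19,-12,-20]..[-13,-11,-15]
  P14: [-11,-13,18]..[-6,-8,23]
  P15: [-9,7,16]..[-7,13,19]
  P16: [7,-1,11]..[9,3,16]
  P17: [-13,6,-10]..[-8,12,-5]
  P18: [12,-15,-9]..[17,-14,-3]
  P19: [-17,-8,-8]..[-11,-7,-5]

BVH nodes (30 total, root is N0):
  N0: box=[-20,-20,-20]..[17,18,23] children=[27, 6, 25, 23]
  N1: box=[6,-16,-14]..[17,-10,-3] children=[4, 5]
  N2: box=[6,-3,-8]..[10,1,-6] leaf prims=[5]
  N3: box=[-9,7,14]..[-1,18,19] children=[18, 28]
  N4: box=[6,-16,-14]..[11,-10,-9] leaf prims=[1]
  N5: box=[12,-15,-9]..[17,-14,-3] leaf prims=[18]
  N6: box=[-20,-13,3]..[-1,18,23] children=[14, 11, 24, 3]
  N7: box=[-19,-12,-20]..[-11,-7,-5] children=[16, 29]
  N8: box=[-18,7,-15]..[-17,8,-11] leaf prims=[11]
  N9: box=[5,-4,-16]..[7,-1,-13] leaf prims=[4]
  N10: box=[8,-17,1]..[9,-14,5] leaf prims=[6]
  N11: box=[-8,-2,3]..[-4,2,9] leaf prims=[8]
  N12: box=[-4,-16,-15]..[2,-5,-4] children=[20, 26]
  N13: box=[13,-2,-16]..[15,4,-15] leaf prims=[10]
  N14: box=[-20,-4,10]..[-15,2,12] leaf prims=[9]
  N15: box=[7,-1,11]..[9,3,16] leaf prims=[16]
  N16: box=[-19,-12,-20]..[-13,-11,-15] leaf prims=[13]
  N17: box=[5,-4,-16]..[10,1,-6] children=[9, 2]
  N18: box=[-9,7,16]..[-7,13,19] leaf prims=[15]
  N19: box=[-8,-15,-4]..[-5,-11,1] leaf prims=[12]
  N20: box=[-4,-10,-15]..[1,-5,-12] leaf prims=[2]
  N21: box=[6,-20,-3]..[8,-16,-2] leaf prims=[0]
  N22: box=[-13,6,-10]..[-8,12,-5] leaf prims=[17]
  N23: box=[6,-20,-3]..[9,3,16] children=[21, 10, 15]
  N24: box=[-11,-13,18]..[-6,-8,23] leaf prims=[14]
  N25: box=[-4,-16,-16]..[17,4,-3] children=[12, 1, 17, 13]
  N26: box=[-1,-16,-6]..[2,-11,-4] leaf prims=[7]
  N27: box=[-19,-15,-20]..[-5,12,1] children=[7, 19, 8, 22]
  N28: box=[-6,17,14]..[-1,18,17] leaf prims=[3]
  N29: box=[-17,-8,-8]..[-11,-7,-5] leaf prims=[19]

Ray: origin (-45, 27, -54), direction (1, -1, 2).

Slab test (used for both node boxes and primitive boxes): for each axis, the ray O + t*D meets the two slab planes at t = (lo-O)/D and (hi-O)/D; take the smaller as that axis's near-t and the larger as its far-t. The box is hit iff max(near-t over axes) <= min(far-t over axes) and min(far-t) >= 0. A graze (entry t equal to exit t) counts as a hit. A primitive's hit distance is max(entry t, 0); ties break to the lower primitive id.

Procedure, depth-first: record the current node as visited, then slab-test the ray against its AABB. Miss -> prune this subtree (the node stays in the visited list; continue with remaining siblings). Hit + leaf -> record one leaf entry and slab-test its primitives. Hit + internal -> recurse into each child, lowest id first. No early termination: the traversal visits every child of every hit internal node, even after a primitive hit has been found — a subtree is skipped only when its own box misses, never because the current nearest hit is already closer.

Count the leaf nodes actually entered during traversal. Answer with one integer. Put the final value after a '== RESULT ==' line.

Walk:
N0 x:[25,62] y:[9,47] z:[17,77/2] -> hit [25,77/2], descend [6, 23, 25, 27]
  N6 x:[25,44] y:[9,40] z:[57/2,77/2] -> hit [57/2,77/2], descend [3, 11, 14, 24]
    N3 x:[36,44] y:[9,20] z:[34,73/2] -> miss, prune
    N11 x:[37,41] y:[25,29] z:[57/2,63/2] -> miss, prune
    N14 x:[25,30] y:[25,31] z:[32,33] -> miss, prune
    N24 x:[34,39] y:[35,40] z:[36,77/2] -> hit [36,77/2] leaf, test {P14@t=36}
  N23 x:[51,54] y:[24,47] z:[51/2,35] -> miss, prune
  N25 x:[41,62] y:[23,43] z:[19,51/2] -> miss, prune
  N27 x:[26,40] y:[15,42] z:[17,55/2] -> hit [26,55/2], descend [7, 8, 19, 22]
    N7 x:[26,34] y:[34,39] z:[17,49/2] -> miss, prune
    N8 x:[27,28] y:[19,20] z:[39/2,43/2] -> miss, prune
    N19 x:[37,40] y:[38,42] z:[25,55/2] -> miss, prune
    N22 x:[32,37] y:[15,21] z:[22,49/2] -> miss, prune

Visited [0, 6, 3, 11, 14, 24, 23, 25, 27, 7, 8, 19, 22]. Tests: 13 box, 1 leaf. Nearest: P14.

== RESULT ==
1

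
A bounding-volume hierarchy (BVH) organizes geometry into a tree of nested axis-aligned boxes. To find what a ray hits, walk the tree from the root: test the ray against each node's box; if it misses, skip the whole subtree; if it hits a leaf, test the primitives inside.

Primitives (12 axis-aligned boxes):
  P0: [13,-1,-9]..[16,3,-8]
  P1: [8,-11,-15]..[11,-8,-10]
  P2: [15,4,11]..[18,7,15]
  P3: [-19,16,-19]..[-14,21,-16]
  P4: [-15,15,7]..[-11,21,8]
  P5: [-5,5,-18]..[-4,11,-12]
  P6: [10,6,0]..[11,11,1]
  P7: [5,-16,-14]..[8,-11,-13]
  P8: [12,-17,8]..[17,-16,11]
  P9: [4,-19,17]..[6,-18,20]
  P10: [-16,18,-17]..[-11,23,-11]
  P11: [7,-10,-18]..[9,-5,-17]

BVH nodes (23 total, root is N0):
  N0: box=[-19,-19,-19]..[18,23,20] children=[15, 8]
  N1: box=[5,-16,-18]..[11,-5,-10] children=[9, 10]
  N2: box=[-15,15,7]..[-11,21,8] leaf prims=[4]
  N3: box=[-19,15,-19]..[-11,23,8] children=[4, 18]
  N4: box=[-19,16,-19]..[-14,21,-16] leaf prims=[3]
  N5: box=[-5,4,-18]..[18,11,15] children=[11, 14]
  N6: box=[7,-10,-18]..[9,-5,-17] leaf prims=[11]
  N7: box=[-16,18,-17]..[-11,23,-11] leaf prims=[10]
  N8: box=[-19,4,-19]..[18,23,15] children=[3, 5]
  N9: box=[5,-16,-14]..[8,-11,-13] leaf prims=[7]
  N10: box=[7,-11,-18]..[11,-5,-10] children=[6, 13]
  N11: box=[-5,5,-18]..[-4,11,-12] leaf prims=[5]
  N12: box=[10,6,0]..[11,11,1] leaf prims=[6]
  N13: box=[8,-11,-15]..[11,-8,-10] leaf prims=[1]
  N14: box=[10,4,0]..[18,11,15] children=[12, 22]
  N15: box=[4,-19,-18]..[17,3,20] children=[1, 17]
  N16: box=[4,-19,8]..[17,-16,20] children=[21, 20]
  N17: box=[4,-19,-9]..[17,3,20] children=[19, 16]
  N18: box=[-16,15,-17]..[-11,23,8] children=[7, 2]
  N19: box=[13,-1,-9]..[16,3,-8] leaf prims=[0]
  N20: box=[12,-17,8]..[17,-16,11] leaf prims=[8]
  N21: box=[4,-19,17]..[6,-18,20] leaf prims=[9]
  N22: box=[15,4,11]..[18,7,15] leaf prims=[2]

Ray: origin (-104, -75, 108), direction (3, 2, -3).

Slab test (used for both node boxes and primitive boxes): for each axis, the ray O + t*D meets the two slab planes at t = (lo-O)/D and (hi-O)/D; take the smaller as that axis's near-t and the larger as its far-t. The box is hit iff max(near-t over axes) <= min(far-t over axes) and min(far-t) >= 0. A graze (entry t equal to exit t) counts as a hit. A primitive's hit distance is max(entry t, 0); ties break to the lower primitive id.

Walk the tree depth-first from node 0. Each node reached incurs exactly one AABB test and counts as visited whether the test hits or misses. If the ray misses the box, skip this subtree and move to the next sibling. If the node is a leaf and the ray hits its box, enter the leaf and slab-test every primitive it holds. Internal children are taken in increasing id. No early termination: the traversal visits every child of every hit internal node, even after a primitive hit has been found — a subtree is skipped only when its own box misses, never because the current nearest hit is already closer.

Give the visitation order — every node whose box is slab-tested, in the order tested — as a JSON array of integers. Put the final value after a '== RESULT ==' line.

Traverse from the root:
N0 x:[85/3,122/3] y:[28,49] z:[88/3,127/3] -> hit [88/3,122/3], descend [8, 15]
  N8 x:[85/3,122/3] y:[79/2,49] z:[31,127/3] -> hit [79/2,122/3], descend [3, 5]
    N3 x:[85/3,31] y:[45,49] z:[100/3,127/3] -> miss, prune
    N5 x:[33,122/3] y:[79/2,43] z:[31,42] -> hit [79/2,122/3], descend [11, 14]
      N11 x:[33,100/3] y:[40,43] z:[40,42] -> miss, prune
      N14 x:[38,122/3] y:[79/2,43] z:[31,36] -> miss, prune
  N15 x:[36,121/3] y:[28,39] z:[88/3,42] -> hit [36,39], descend [1, 17]
    N1 x:[109/3,115/3] y:[59/2,35] z:[118/3,42] -> miss, prune
    N17 x:[36,121/3] y:[28,39] z:[88/3,39] -> hit [36,39], descend [16, 19]
      N16 x:[36,121/3] y:[28,59/2] z:[88/3,100/3] -> miss, prune
      N19 x:[39,40] y:[37,39] z:[116/3,39] -> hit [39,39] leaf, test {P0@t=39}

Visited [0, 8, 3, 5, 11, 14, 15, 1, 17, 16, 19]. Tests: 11 box, 1 leaf. Nearest: P0.

== RESULT ==
[0, 8, 3, 5, 11, 14, 15, 1, 17, 16, 19]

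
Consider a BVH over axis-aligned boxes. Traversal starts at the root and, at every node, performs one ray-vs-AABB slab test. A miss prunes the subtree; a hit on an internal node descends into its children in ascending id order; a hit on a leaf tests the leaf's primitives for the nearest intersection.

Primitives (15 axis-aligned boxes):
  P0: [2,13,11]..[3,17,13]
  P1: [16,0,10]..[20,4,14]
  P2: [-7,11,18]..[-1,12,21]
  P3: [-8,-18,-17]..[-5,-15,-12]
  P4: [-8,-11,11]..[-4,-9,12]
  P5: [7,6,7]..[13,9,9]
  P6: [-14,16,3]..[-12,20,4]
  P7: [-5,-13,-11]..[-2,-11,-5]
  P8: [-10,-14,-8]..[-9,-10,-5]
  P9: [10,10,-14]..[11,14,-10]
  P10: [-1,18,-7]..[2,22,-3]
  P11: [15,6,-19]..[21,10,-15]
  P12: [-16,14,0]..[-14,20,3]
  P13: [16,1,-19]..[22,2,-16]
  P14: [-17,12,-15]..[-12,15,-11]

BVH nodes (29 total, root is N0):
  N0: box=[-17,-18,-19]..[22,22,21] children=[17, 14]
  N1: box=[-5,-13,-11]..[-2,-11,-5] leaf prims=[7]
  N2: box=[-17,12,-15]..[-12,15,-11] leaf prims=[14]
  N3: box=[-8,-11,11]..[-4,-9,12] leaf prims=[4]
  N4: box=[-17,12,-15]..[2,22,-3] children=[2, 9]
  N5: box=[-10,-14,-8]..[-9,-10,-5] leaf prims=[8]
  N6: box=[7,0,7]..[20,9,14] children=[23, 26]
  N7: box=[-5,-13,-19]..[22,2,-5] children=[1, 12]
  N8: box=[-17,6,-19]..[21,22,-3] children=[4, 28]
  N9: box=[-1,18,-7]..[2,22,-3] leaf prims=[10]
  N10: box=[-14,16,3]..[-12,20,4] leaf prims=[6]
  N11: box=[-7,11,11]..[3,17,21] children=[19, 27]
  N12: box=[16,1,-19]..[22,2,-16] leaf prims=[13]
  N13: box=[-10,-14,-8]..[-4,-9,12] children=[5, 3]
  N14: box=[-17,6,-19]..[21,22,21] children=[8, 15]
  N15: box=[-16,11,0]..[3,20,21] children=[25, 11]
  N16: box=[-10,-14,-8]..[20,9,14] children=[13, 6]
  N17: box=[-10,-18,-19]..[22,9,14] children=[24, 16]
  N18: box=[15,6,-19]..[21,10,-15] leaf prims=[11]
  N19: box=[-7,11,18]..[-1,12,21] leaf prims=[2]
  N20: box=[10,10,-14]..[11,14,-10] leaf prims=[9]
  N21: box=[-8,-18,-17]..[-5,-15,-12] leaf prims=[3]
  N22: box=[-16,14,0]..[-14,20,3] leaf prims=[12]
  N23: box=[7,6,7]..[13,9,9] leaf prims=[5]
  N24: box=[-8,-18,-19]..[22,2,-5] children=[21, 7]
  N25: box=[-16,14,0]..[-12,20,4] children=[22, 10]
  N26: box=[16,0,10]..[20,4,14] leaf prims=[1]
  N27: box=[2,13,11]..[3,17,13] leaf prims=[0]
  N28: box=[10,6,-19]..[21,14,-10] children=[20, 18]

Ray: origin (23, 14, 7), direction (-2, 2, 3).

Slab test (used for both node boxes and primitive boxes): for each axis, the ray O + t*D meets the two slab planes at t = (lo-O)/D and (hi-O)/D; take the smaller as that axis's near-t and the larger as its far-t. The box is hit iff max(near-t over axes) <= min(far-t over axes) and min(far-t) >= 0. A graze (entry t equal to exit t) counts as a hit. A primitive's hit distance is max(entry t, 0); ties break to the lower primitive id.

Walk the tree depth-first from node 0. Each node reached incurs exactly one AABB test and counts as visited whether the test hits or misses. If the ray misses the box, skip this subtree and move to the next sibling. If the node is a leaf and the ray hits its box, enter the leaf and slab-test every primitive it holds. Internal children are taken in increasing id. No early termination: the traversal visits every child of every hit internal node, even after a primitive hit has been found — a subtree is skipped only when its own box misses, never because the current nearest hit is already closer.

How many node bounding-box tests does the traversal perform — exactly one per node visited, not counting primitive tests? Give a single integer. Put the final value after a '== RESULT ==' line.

Trace the traversal:
N0 x:[1/2,20] y:[-16,4] z:[-26/3,14/3] -> hit [1/2,4], descend [14, 17]
  N14 x:[1,20] y:[-4,4] z:[-26/3,14/3] -> hit [1,4], descend [8, 15]
    N8 x:[1,20] y:[-4,4] z:[-26/3,-10/3] -> miss, prune
    N15 x:[10,39/2] y:[-3/2,3] z:[-7/3,14/3] -> miss, prune
  N17 x:[1/2,33/2] y:[-16,-5/2] z:[-26/3,7/3] -> miss, prune

Summary -> nodes [0, 14, 8, 15, 17]; box-tests=5; leaf-entries=0; first=miss

== RESULT ==
5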